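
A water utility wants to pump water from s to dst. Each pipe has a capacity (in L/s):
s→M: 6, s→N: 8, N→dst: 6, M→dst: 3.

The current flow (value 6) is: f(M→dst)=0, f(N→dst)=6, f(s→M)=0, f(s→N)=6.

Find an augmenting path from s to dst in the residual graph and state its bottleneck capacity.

Residual along s→M→dst: s→M: 6, M→dst: 3.
Bottleneck = min = 3.

s→M→dst, bottleneck 3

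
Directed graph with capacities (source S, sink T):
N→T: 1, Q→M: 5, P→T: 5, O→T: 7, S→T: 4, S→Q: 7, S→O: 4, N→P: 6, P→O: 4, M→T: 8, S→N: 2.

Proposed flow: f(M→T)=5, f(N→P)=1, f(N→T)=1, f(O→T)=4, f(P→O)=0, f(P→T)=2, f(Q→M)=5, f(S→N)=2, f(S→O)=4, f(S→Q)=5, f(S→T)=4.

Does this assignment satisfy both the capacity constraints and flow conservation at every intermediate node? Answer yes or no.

No

Conservation fails at P: inflow 1 ≠ outflow 2.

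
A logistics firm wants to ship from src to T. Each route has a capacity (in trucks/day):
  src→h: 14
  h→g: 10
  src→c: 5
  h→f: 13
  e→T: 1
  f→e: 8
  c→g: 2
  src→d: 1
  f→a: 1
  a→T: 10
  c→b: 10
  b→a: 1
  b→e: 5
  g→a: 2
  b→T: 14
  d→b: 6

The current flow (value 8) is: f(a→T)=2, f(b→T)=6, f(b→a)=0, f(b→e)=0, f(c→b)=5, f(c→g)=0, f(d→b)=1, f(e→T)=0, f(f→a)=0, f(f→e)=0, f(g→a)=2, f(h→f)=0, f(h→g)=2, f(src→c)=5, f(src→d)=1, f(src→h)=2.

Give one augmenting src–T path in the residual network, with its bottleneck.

src→h→f→e→T, bottleneck 1

Residual along src→h→f→e→T: src→h: 12, h→f: 13, f→e: 8, e→T: 1.
Bottleneck = min = 1.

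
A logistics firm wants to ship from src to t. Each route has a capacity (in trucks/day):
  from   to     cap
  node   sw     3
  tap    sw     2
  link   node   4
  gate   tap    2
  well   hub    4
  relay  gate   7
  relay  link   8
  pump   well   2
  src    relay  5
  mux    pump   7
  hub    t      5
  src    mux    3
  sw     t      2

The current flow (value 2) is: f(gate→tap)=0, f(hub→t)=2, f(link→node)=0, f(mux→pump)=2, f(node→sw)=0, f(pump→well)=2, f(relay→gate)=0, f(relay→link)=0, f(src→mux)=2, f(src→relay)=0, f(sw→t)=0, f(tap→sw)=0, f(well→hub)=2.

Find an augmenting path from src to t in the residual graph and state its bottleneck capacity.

src→relay→link→node→sw→t, bottleneck 2

Residual along src→relay→link→node→sw→t: src→relay: 5, relay→link: 8, link→node: 4, node→sw: 3, sw→t: 2.
Bottleneck = min = 2.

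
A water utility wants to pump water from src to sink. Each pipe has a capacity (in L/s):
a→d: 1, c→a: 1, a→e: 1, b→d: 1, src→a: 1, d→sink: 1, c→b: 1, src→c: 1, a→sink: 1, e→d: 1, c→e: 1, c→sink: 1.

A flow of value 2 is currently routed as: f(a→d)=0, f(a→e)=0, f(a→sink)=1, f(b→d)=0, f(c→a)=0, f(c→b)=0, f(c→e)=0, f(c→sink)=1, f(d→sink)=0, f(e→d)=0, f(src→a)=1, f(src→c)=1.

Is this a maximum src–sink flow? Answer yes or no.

Residual reachable from src: {src}; sink is not reachable.
Saturated cut: src→c, src→a with total capacity 2 = current flow value. Flow is maximum.

Yes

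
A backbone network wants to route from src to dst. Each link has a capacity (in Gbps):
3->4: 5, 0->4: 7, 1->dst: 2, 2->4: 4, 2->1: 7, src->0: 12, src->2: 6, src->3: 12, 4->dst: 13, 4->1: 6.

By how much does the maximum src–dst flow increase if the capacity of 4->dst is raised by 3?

Original max flow = 15.
After raising cap(4->dst), augmenting paths through that edge carry 3 more units.
New max flow = 18. Increase = 3.

3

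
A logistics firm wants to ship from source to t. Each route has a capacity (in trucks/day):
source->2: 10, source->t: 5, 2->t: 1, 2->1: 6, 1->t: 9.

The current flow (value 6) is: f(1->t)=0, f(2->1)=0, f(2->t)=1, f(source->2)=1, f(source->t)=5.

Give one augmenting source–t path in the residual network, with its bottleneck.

source->2->1->t, bottleneck 6

Residual along source->2->1->t: source->2: 9, 2->1: 6, 1->t: 9.
Bottleneck = min = 6.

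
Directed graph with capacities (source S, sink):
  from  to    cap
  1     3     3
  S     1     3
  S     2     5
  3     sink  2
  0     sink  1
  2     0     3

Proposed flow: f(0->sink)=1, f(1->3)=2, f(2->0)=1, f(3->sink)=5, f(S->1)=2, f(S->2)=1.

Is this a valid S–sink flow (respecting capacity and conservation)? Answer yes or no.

No

Capacity violated on 3->sink: flow 5 > capacity 2.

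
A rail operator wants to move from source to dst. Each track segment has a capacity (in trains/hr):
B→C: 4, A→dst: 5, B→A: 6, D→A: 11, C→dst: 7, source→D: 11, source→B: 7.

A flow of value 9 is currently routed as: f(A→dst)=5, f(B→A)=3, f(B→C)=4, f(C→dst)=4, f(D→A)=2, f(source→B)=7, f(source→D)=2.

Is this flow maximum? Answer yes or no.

Yes

Residual reachable from source: {A, B, D, source}; dst is not reachable.
Saturated cut: B→C, A→dst with total capacity 9 = current flow value. Flow is maximum.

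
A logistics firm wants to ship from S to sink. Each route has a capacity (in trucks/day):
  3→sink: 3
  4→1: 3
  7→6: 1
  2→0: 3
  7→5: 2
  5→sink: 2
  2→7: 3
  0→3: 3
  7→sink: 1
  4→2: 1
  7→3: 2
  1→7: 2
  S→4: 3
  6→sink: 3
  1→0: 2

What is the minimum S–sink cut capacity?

3

Max flow = 3 (via 2 augmenting paths).
In the residual at optimum, the set reachable from S is {S}.
Cut edges: S→4 (cap 3). Sum = 3.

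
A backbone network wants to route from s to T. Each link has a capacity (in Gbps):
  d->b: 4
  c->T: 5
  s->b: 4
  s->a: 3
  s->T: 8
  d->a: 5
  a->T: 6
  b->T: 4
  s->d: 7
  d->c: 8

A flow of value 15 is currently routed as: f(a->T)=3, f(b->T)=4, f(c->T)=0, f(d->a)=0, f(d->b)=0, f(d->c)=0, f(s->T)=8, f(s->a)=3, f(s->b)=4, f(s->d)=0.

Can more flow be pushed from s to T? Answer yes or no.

Yes

Residual path s->d->a->T has bottleneck 3 > 0.
Pushing 3 along it raises the flow to 18, so the given flow is not maximum.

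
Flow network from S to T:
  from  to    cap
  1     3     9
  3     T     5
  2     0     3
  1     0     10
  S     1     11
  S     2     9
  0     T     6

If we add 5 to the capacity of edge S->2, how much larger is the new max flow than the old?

Original max flow = 11.
Edge S->2 does not cross the min cut (source side {0, 1, 2, 3, S}), so extra capacity there cannot help.
New max flow = 11. Increase = 0.

0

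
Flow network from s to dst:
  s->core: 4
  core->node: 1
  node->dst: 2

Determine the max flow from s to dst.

Augment s->core->node->dst: bottleneck 1. Total 1.
No augmenting path remains in the residual graph.

1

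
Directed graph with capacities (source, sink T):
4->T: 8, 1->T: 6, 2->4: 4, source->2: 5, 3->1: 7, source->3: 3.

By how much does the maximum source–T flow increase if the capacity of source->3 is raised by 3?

Original max flow = 7.
After raising cap(source->3), augmenting paths through that edge carry 3 more units.
New max flow = 10. Increase = 3.

3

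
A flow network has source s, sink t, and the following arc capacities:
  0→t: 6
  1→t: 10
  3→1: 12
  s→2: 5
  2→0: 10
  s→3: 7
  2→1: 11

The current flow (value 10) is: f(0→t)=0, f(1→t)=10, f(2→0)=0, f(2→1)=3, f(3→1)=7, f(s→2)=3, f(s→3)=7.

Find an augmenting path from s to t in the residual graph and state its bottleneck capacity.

s→2→0→t, bottleneck 2

Residual along s→2→0→t: s→2: 2, 2→0: 10, 0→t: 6.
Bottleneck = min = 2.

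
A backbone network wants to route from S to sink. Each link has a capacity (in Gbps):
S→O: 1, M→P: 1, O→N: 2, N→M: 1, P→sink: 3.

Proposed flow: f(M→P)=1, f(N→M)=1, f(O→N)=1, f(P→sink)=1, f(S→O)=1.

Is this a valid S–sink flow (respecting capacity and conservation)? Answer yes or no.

Every edge has 0 ≤ f(e) ≤ cap(e).
At each intermediate node, inflow equals outflow.

Yes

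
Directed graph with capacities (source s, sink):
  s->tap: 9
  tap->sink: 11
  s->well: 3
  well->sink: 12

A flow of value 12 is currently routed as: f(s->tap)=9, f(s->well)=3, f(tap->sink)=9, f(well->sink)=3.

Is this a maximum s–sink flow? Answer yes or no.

Residual reachable from s: {s}; sink is not reachable.
Saturated cut: s->well, s->tap with total capacity 12 = current flow value. Flow is maximum.

Yes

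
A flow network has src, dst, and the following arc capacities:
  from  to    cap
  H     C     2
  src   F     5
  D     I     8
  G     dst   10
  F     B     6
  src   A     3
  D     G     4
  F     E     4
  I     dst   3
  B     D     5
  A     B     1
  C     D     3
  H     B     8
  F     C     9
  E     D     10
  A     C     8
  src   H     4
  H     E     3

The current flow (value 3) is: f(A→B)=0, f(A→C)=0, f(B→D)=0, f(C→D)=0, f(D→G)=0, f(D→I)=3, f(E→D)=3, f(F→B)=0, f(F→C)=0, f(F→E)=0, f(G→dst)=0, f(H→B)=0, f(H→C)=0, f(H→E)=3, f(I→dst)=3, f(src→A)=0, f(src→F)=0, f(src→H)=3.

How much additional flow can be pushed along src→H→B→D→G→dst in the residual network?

Residual capacities along the path: src→H: 1, H→B: 8, B→D: 5, D→G: 4, G→dst: 10.
Minimum is 1.

1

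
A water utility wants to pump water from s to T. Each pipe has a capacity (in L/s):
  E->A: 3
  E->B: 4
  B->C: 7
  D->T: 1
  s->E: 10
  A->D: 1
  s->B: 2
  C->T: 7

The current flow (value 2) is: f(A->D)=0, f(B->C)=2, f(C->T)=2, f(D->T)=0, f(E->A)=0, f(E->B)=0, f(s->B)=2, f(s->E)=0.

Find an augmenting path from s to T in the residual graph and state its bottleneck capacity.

s->E->B->C->T, bottleneck 4

Residual along s->E->B->C->T: s->E: 10, E->B: 4, B->C: 5, C->T: 5.
Bottleneck = min = 4.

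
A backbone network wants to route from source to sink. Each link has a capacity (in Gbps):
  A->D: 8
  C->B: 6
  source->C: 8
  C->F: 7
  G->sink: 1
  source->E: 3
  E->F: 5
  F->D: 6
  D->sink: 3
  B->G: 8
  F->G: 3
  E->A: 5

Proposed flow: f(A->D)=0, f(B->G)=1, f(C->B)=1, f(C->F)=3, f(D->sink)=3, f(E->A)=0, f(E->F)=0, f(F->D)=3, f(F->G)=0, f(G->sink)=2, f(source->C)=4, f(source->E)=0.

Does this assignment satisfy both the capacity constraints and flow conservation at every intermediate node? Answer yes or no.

Capacity violated on G->sink: flow 2 > capacity 1.

No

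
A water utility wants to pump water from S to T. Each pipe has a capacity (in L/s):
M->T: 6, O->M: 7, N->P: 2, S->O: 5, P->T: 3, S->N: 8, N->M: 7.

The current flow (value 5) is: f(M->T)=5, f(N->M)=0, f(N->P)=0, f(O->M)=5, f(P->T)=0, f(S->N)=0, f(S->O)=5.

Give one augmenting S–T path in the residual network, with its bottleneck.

Residual along S->N->M->T: S->N: 8, N->M: 7, M->T: 1.
Bottleneck = min = 1.

S->N->M->T, bottleneck 1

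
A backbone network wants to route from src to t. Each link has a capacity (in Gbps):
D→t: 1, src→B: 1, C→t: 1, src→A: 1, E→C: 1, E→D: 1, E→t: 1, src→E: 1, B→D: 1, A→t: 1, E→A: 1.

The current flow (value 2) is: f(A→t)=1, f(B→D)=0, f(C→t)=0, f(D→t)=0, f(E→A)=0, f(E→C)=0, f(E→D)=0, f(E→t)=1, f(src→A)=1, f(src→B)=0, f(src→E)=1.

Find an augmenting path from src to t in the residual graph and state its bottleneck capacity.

src→B→D→t, bottleneck 1

Residual along src→B→D→t: src→B: 1, B→D: 1, D→t: 1.
Bottleneck = min = 1.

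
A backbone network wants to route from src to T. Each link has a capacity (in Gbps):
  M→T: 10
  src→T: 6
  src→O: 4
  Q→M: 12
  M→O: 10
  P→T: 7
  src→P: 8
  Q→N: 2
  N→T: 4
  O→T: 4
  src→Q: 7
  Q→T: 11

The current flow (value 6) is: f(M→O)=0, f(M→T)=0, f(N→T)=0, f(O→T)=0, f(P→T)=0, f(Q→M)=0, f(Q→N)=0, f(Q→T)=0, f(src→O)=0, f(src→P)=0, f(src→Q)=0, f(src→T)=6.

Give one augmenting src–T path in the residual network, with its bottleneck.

src→Q→T, bottleneck 7

Residual along src→Q→T: src→Q: 7, Q→T: 11.
Bottleneck = min = 7.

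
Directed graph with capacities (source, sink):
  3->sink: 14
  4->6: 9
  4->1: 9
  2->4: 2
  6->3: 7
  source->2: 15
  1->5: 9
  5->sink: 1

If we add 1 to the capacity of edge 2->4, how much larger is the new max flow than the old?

1

Original max flow = 2.
After raising cap(2->4), augmenting paths through that edge carry 1 more unit.
New max flow = 3. Increase = 1.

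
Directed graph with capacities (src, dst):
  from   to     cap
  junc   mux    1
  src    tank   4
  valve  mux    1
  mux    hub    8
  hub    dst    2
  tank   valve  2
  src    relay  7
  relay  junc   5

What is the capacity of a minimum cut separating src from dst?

2

Max flow = 2 (via 2 augmenting paths).
In the residual at optimum, the set reachable from src is {junc, relay, src, tank, valve}.
Cut edges: junc→mux (cap 1), valve→mux (cap 1). Sum = 2.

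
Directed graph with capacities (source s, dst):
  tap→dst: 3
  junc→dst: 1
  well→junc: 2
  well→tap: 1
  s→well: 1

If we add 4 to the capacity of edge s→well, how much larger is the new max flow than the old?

Original max flow = 1.
After raising cap(s→well), augmenting paths through that edge carry 1 more unit.
New max flow = 2. Increase = 1.

1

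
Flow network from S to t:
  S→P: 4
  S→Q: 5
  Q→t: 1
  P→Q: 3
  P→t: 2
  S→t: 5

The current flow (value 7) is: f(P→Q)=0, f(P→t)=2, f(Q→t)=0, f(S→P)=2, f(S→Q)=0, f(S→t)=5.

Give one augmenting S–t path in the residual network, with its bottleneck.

S→Q→t, bottleneck 1

Residual along S→Q→t: S→Q: 5, Q→t: 1.
Bottleneck = min = 1.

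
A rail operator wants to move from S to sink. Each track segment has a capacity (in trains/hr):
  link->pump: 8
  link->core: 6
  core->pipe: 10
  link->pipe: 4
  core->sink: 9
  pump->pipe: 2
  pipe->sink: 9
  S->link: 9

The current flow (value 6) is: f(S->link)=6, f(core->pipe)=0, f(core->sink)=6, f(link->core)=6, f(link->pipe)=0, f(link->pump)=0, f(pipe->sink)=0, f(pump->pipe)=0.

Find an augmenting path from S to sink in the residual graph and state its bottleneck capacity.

S->link->pipe->sink, bottleneck 3

Residual along S->link->pipe->sink: S->link: 3, link->pipe: 4, pipe->sink: 9.
Bottleneck = min = 3.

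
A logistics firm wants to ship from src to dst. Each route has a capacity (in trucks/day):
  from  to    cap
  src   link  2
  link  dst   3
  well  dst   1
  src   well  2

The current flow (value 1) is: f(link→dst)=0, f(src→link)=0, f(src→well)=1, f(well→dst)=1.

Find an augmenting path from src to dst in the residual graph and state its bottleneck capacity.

src→link→dst, bottleneck 2

Residual along src→link→dst: src→link: 2, link→dst: 3.
Bottleneck = min = 2.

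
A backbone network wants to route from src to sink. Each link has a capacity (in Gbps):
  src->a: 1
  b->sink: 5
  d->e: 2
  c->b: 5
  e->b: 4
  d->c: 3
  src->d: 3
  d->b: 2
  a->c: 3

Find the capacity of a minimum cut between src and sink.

4

Max flow = 4 (via 3 augmenting paths).
In the residual at optimum, the set reachable from src is {src}.
Cut edges: src->a (cap 1), src->d (cap 3). Sum = 4.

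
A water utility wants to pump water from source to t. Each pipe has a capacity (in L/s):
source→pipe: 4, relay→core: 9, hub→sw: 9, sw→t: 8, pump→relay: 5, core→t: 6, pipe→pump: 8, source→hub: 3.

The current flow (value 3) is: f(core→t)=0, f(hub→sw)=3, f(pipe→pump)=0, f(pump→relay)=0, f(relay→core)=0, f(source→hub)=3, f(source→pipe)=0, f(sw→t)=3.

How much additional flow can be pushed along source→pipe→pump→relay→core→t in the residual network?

Residual capacities along the path: source→pipe: 4, pipe→pump: 8, pump→relay: 5, relay→core: 9, core→t: 6.
Minimum is 4.

4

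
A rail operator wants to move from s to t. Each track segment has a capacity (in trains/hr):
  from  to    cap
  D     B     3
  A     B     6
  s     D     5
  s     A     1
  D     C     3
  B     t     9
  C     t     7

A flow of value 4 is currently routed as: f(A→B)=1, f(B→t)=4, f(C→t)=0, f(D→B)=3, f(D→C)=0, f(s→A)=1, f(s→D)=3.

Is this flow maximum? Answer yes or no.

Residual path s→D→C→t has bottleneck 2 > 0.
Pushing 2 along it raises the flow to 6, so the given flow is not maximum.

No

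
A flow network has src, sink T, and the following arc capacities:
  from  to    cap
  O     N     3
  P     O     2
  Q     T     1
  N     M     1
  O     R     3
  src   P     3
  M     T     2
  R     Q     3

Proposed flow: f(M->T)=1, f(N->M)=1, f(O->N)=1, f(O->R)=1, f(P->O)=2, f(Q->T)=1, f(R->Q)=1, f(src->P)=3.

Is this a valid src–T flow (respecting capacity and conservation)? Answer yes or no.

Conservation fails at P: inflow 3 ≠ outflow 2.

No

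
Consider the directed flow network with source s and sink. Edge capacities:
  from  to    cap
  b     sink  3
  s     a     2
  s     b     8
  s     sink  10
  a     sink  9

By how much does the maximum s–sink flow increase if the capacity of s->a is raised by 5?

Original max flow = 15.
After raising cap(s->a), augmenting paths through that edge carry 5 more units.
New max flow = 20. Increase = 5.

5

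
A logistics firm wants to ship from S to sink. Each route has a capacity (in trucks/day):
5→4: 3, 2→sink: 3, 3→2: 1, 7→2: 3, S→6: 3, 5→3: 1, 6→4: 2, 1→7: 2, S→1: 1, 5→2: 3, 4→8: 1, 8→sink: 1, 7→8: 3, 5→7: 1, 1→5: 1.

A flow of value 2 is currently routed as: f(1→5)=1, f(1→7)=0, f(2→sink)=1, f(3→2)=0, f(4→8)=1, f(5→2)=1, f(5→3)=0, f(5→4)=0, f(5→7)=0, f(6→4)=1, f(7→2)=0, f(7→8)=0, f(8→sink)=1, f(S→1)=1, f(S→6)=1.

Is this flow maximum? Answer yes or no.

Yes

Residual reachable from S: {4, 6, S}; sink is not reachable.
Saturated cut: S→1, 4→8 with total capacity 2 = current flow value. Flow is maximum.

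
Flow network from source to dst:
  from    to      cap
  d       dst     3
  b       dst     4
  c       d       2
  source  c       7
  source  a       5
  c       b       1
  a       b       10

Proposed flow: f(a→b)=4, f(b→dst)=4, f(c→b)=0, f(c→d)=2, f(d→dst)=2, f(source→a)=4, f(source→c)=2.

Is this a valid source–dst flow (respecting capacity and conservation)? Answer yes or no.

Yes

Every edge has 0 ≤ f(e) ≤ cap(e).
At each intermediate node, inflow equals outflow.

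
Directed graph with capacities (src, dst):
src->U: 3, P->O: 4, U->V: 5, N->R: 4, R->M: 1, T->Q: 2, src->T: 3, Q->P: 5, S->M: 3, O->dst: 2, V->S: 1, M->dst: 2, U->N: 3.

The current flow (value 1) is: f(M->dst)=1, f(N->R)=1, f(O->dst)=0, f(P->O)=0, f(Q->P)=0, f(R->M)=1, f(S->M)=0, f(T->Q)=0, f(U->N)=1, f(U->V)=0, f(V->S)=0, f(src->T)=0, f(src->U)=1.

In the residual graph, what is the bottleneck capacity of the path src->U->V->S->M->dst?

Residual capacities along the path: src->U: 2, U->V: 5, V->S: 1, S->M: 3, M->dst: 1.
Minimum is 1.

1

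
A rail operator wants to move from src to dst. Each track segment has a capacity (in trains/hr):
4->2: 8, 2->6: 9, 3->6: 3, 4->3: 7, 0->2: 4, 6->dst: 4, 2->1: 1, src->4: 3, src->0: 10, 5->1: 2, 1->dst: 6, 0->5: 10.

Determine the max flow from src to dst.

7

Augment src->4->3->6->dst: bottleneck 3. Total 3.
Augment src->0->2->6->dst: bottleneck 1. Total 4.
Augment src->0->2->1->dst: bottleneck 1. Total 5.
Augment src->0->5->1->dst: bottleneck 2. Total 7.
No augmenting path remains in the residual graph.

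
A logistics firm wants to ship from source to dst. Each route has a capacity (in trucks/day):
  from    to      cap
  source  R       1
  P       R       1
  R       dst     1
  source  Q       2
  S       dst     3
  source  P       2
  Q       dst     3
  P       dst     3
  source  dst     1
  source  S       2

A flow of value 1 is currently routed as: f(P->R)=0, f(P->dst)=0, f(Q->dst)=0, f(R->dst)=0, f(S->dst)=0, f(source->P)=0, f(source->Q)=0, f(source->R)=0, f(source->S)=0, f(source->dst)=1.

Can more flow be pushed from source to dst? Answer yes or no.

Yes

Residual path source->P->dst has bottleneck 2 > 0.
Pushing 2 along it raises the flow to 3, so the given flow is not maximum.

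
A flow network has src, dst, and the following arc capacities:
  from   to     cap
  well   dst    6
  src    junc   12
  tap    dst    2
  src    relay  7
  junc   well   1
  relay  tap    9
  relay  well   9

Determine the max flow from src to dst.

Augment src->relay->tap->dst: bottleneck 2. Total 2.
Augment src->relay->well->dst: bottleneck 5. Total 7.
Augment src->junc->well->dst: bottleneck 1. Total 8.
No augmenting path remains in the residual graph.

8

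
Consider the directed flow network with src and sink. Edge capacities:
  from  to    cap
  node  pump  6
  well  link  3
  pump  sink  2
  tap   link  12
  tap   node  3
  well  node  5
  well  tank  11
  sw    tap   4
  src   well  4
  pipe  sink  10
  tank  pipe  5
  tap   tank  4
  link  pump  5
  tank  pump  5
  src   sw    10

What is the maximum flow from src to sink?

7

Augment src->well->link->pump->sink: bottleneck 2. Total 2.
Augment src->well->tank->pipe->sink: bottleneck 2. Total 4.
Augment src->sw->tap->tank->pipe->sink: bottleneck 3. Total 7.
No augmenting path remains in the residual graph.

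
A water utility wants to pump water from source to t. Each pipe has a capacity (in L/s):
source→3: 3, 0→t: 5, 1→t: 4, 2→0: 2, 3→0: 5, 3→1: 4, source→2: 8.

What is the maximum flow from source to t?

5

Augment source→3→1→t: bottleneck 3. Total 3.
Augment source→2→0→t: bottleneck 2. Total 5.
No augmenting path remains in the residual graph.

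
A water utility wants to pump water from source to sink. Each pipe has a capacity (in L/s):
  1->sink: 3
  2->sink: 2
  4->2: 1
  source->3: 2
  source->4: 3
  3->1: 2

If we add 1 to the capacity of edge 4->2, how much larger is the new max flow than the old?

1

Original max flow = 3.
After raising cap(4->2), augmenting paths through that edge carry 1 more unit.
New max flow = 4. Increase = 1.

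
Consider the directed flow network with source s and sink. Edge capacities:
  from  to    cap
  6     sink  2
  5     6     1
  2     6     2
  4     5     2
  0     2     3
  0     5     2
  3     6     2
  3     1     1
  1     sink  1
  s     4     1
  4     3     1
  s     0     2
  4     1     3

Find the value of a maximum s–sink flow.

3

Augment s→4→1→sink: bottleneck 1. Total 1.
Augment s→0→2→6→sink: bottleneck 2. Total 3.
No augmenting path remains in the residual graph.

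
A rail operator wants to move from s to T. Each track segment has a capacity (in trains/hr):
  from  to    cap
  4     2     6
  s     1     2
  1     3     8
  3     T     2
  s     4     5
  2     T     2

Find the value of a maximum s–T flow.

Augment s→4→2→T: bottleneck 2. Total 2.
Augment s→1→3→T: bottleneck 2. Total 4.
No augmenting path remains in the residual graph.

4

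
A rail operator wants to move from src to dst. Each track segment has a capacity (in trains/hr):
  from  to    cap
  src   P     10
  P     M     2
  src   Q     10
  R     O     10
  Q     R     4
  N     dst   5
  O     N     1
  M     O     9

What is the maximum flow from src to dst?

Augment src→P→M→O→N→dst: bottleneck 1. Total 1.
No augmenting path remains in the residual graph.

1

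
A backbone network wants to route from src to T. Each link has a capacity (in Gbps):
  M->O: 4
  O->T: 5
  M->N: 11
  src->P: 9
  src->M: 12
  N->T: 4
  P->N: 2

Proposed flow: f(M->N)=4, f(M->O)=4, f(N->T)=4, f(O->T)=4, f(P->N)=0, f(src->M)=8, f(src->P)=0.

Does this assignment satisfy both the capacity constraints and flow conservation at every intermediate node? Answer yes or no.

Every edge has 0 ≤ f(e) ≤ cap(e).
At each intermediate node, inflow equals outflow.

Yes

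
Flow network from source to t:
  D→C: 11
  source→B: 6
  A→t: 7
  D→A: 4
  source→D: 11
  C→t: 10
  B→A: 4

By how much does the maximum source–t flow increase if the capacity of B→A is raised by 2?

2

Original max flow = 15.
After raising cap(B→A), augmenting paths through that edge carry 2 more units.
New max flow = 17. Increase = 2.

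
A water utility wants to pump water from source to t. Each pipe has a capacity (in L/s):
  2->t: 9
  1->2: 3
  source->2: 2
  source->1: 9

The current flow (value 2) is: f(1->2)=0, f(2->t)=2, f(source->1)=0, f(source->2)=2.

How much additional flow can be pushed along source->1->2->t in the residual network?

Residual capacities along the path: source->1: 9, 1->2: 3, 2->t: 7.
Minimum is 3.

3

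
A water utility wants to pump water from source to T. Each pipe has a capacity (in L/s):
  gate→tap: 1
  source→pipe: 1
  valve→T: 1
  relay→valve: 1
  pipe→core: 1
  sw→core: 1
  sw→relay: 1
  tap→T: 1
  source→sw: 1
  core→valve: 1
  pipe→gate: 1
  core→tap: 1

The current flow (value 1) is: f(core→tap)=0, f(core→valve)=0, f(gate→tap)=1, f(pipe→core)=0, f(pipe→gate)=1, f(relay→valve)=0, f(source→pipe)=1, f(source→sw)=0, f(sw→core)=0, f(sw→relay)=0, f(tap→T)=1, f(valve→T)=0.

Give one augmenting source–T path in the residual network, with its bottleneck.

Residual along source→sw→core→valve→T: source→sw: 1, sw→core: 1, core→valve: 1, valve→T: 1.
Bottleneck = min = 1.

source→sw→core→valve→T, bottleneck 1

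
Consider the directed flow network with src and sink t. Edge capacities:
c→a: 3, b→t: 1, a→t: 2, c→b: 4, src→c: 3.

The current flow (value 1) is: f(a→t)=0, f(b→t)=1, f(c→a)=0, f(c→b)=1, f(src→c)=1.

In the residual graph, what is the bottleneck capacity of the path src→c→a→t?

Residual capacities along the path: src→c: 2, c→a: 3, a→t: 2.
Minimum is 2.

2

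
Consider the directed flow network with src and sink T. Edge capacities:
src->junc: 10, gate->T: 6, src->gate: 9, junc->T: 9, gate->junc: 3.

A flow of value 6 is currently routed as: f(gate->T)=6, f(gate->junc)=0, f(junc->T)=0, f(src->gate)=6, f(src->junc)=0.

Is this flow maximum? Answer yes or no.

Residual path src->junc->T has bottleneck 9 > 0.
Pushing 9 along it raises the flow to 15, so the given flow is not maximum.

No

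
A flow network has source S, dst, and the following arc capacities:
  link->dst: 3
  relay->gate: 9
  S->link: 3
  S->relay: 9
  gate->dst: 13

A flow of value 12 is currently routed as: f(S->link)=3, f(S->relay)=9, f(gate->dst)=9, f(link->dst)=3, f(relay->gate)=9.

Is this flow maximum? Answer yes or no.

Residual reachable from S: {S}; dst is not reachable.
Saturated cut: S->relay, S->link with total capacity 12 = current flow value. Flow is maximum.

Yes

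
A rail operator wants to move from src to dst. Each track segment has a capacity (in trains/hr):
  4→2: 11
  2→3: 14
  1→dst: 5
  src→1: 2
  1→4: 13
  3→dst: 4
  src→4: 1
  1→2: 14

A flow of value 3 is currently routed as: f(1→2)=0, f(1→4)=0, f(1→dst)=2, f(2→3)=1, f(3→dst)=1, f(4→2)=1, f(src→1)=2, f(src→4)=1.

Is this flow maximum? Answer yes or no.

Residual reachable from src: {src}; dst is not reachable.
Saturated cut: src→1, src→4 with total capacity 3 = current flow value. Flow is maximum.

Yes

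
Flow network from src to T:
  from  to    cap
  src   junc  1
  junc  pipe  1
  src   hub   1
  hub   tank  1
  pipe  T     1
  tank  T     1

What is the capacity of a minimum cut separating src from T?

Max flow = 2 (via 2 augmenting paths).
In the residual at optimum, the set reachable from src is {src}.
Cut edges: src→junc (cap 1), src→hub (cap 1). Sum = 2.

2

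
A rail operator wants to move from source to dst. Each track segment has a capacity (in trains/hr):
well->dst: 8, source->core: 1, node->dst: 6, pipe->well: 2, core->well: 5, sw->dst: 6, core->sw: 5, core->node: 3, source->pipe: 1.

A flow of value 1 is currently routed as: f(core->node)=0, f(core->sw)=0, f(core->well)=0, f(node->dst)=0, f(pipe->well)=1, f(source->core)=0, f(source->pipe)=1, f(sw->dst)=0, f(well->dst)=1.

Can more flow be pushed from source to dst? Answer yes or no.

Residual path source->core->well->dst has bottleneck 1 > 0.
Pushing 1 along it raises the flow to 2, so the given flow is not maximum.

Yes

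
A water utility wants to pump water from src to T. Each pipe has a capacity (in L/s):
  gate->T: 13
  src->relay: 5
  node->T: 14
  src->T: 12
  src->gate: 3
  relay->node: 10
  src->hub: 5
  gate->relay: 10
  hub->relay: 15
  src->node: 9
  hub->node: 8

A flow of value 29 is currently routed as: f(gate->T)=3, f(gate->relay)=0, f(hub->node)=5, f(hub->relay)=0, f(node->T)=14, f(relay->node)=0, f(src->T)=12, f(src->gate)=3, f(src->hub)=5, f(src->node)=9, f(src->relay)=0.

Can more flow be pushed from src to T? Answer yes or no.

No

Residual reachable from src: {hub, node, relay, src}; T is not reachable.
Saturated cut: src->gate, src->T, node->T with total capacity 29 = current flow value. Flow is maximum.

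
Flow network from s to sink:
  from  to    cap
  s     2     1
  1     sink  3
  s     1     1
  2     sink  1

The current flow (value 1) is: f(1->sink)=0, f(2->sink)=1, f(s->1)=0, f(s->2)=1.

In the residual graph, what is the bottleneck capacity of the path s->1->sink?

Residual capacities along the path: s->1: 1, 1->sink: 3.
Minimum is 1.

1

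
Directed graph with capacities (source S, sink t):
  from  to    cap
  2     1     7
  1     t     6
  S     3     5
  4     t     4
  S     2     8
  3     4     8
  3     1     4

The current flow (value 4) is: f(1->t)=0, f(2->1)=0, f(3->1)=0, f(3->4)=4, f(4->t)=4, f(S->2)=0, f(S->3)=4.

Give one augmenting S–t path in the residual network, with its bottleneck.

Residual along S->3->1->t: S->3: 1, 3->1: 4, 1->t: 6.
Bottleneck = min = 1.

S->3->1->t, bottleneck 1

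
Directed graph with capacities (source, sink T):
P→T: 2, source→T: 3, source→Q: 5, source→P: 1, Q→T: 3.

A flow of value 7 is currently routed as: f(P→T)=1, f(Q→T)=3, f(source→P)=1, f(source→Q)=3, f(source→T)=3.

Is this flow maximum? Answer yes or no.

Yes

Residual reachable from source: {Q, source}; T is not reachable.
Saturated cut: source→P, source→T, Q→T with total capacity 7 = current flow value. Flow is maximum.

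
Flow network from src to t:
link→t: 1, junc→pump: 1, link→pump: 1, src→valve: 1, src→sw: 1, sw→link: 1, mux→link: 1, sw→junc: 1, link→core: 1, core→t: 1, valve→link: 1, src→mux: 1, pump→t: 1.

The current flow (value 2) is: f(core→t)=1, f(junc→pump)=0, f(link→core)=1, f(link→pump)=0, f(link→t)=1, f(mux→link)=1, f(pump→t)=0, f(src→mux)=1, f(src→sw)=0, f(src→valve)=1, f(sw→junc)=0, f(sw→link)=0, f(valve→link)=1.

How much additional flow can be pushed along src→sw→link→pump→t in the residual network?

1

Residual capacities along the path: src→sw: 1, sw→link: 1, link→pump: 1, pump→t: 1.
Minimum is 1.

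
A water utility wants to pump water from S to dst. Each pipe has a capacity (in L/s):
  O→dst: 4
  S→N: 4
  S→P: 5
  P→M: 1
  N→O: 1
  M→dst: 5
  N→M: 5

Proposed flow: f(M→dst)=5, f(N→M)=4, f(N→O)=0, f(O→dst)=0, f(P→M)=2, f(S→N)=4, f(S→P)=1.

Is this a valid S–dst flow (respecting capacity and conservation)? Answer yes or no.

No

Capacity violated on P→M: flow 2 > capacity 1.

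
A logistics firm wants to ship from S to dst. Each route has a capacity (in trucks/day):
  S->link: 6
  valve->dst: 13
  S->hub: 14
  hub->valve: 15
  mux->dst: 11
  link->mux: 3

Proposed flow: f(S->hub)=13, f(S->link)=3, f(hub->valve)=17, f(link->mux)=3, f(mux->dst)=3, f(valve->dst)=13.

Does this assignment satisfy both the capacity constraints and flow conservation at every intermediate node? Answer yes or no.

Capacity violated on hub->valve: flow 17 > capacity 15.

No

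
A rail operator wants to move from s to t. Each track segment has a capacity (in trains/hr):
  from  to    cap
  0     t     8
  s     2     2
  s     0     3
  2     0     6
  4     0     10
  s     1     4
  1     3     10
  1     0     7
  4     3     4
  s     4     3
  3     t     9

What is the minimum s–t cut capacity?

12

Max flow = 12 (via 4 augmenting paths).
In the residual at optimum, the set reachable from s is {s}.
Cut edges: s→2 (cap 2), s→1 (cap 4), s→4 (cap 3), s→0 (cap 3). Sum = 12.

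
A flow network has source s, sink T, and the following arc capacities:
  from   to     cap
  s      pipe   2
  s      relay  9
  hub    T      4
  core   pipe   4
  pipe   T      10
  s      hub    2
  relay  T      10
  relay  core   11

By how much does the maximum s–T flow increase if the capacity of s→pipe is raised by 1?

Original max flow = 13.
After raising cap(s→pipe), augmenting paths through that edge carry 1 more unit.
New max flow = 14. Increase = 1.

1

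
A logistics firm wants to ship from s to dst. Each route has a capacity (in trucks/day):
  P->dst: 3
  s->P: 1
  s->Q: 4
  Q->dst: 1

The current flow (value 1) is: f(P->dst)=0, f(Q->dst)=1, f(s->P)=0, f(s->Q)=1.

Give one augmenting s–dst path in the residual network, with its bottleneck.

Residual along s->P->dst: s->P: 1, P->dst: 3.
Bottleneck = min = 1.

s->P->dst, bottleneck 1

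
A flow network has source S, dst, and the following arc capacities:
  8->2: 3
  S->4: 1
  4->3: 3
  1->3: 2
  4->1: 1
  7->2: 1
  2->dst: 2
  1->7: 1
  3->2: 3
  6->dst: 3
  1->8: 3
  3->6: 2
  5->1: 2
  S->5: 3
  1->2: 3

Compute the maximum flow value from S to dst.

Augment S->4->1->2->dst: bottleneck 1. Total 1.
Augment S->5->1->2->dst: bottleneck 1. Total 2.
Augment S->5->1->3->6->dst: bottleneck 1. Total 3.
No augmenting path remains in the residual graph.

3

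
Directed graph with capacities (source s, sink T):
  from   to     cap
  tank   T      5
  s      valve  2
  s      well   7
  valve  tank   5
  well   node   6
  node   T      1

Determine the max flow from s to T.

Augment s->well->node->T: bottleneck 1. Total 1.
Augment s->valve->tank->T: bottleneck 2. Total 3.
No augmenting path remains in the residual graph.

3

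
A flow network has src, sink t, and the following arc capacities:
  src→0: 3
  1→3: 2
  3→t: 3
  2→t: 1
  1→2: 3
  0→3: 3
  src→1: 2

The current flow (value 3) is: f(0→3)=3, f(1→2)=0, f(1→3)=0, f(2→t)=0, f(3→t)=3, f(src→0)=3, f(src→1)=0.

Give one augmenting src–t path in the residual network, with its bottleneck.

src→1→2→t, bottleneck 1

Residual along src→1→2→t: src→1: 2, 1→2: 3, 2→t: 1.
Bottleneck = min = 1.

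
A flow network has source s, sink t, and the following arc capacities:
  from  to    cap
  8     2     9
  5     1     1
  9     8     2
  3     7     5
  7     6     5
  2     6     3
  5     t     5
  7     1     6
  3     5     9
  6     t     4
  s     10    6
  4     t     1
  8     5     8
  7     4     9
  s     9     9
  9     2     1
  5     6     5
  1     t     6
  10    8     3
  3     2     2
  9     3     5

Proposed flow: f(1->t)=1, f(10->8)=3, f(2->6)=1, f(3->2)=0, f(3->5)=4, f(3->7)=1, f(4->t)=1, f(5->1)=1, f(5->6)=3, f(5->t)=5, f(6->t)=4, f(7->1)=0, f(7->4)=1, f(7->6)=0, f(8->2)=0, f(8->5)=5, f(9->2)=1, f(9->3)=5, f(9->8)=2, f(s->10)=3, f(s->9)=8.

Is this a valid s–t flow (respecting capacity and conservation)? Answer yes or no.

Every edge has 0 ≤ f(e) ≤ cap(e).
At each intermediate node, inflow equals outflow.

Yes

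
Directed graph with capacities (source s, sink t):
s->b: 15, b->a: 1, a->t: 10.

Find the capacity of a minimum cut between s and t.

1

Max flow = 1 (via 1 augmenting path).
In the residual at optimum, the set reachable from s is {b, s}.
Cut edges: b->a (cap 1). Sum = 1.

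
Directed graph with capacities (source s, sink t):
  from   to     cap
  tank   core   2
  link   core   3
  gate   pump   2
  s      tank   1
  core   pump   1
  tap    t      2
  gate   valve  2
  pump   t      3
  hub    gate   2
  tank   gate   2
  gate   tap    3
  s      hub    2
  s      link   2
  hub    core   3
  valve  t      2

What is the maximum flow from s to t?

4

Augment s→hub→gate→tap→t: bottleneck 2. Total 2.
Augment s→link→core→pump→t: bottleneck 1. Total 3.
Augment s→tank→gate→pump→t: bottleneck 1. Total 4.
No augmenting path remains in the residual graph.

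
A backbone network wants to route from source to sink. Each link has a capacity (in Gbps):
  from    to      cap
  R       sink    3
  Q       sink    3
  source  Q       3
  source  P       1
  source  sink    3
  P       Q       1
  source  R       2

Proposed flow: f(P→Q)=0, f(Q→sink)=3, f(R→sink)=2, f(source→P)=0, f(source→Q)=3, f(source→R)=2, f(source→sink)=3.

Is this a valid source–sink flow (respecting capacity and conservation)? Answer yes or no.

Every edge has 0 ≤ f(e) ≤ cap(e).
At each intermediate node, inflow equals outflow.

Yes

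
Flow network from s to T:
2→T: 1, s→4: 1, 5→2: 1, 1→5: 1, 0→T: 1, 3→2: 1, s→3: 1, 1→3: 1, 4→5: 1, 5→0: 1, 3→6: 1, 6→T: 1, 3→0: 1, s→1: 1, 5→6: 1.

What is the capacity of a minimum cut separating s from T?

3

Max flow = 3 (via 3 augmenting paths).
In the residual at optimum, the set reachable from s is {s}.
Cut edges: s→4 (cap 1), s→1 (cap 1), s→3 (cap 1). Sum = 3.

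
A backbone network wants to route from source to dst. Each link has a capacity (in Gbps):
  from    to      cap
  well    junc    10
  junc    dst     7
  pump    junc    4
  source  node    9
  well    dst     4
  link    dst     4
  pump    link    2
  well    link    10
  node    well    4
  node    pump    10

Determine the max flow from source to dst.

9

Augment source->node->well->dst: bottleneck 4. Total 4.
Augment source->node->pump->junc->dst: bottleneck 4. Total 8.
Augment source->node->pump->link->dst: bottleneck 1. Total 9.
No augmenting path remains in the residual graph.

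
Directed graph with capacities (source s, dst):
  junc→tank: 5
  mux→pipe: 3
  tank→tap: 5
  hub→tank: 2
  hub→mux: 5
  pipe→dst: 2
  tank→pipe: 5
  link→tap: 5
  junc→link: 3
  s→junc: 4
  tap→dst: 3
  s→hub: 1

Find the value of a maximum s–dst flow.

Augment s→hub→mux→pipe→dst: bottleneck 1. Total 1.
Augment s→junc→tank→pipe→dst: bottleneck 1. Total 2.
Augment s→junc→tank→tap→dst: bottleneck 3. Total 5.
No augmenting path remains in the residual graph.

5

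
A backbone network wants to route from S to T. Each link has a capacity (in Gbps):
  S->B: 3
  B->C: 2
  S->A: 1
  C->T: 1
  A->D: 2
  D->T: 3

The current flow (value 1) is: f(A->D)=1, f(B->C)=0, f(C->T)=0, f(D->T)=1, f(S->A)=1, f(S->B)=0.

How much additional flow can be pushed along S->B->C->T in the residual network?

Residual capacities along the path: S->B: 3, B->C: 2, C->T: 1.
Minimum is 1.

1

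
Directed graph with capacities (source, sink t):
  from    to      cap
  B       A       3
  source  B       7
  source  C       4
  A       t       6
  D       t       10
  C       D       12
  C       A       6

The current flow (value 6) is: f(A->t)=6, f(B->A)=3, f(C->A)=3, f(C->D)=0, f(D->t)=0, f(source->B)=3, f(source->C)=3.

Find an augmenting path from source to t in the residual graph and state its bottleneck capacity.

source->C->D->t, bottleneck 1

Residual along source->C->D->t: source->C: 1, C->D: 12, D->t: 10.
Bottleneck = min = 1.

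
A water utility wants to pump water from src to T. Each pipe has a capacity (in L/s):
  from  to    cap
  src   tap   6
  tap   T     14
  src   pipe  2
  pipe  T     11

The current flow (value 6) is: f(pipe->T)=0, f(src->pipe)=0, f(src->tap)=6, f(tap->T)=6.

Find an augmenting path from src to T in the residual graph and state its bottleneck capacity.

src->pipe->T, bottleneck 2

Residual along src->pipe->T: src->pipe: 2, pipe->T: 11.
Bottleneck = min = 2.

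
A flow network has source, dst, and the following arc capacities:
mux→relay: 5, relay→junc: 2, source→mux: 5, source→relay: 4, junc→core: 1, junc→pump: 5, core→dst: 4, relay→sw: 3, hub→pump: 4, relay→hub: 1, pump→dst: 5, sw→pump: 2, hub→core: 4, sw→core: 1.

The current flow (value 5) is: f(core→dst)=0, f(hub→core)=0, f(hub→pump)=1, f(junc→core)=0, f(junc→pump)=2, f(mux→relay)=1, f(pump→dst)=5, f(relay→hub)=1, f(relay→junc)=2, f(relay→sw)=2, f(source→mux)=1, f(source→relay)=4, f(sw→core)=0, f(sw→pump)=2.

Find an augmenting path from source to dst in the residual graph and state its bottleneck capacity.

source→mux→relay→sw→core→dst, bottleneck 1

Residual along source→mux→relay→sw→core→dst: source→mux: 4, mux→relay: 4, relay→sw: 1, sw→core: 1, core→dst: 4.
Bottleneck = min = 1.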